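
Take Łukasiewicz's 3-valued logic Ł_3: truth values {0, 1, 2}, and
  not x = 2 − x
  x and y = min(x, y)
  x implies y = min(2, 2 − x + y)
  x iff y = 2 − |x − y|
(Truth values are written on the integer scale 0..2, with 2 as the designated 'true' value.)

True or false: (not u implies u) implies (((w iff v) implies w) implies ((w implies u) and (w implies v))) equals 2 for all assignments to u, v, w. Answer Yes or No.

Counterexample: take u = 1, v = 0, w = 1.
not u = not 1 = 1
not u implies u = 1 implies 1 = 2
w iff v = 1 iff 0 = 1
(w iff v) implies w = 1 implies 1 = 2
w implies u = 1 implies 1 = 2
w implies v = 1 implies 0 = 1
(w implies u) and (w implies v) = 2 and 1 = 1
((w iff v) implies w) implies ((w implies u) and (w implies v)) = 2 implies 1 = 1
(not u implies u) implies (((w iff v) implies w) implies ((w implies u) and (w implies v))) = 2 implies 1 = 1
This gives 1 ≠ 2.

No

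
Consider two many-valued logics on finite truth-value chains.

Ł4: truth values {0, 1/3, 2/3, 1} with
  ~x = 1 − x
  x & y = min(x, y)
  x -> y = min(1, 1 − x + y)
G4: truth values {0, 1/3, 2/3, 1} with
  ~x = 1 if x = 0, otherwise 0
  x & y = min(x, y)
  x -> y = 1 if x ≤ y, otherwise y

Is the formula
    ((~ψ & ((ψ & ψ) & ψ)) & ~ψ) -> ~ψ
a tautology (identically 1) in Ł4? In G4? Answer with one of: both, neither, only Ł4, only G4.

In Ł4: every assignment gives 1 — tautology.
In G4: every assignment gives 1 — tautology.

both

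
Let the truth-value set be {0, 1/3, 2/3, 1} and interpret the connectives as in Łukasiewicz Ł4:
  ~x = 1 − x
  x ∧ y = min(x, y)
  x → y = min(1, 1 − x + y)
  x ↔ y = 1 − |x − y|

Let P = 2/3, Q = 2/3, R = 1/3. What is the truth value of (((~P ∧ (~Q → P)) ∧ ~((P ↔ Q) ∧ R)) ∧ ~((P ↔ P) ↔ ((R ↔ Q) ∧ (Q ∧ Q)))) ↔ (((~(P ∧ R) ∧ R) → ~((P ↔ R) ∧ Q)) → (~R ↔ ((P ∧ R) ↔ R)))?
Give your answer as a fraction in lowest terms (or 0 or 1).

2/3

~P = ~2/3 = 1/3
~Q = ~2/3 = 1/3
~Q → P = 1/3 → 2/3 = 1
~P ∧ (~Q → P) = 1/3 ∧ 1 = 1/3
P ↔ Q = 2/3 ↔ 2/3 = 1
(P ↔ Q) ∧ R = 1 ∧ 1/3 = 1/3
~((P ↔ Q) ∧ R) = ~1/3 = 2/3
(~P ∧ (~Q → P)) ∧ ~((P ↔ Q) ∧ R) = 1/3 ∧ 2/3 = 1/3
P ↔ P = 2/3 ↔ 2/3 = 1
R ↔ Q = 1/3 ↔ 2/3 = 2/3
Q ∧ Q = 2/3 ∧ 2/3 = 2/3
(R ↔ Q) ∧ (Q ∧ Q) = 2/3 ∧ 2/3 = 2/3
(P ↔ P) ↔ ((R ↔ Q) ∧ (Q ∧ Q)) = 1 ↔ 2/3 = 2/3
~((P ↔ P) ↔ ((R ↔ Q) ∧ (Q ∧ Q))) = ~2/3 = 1/3
((~P ∧ (~Q → P)) ∧ ~((P ↔ Q) ∧ R)) ∧ ~((P ↔ P) ↔ ((R ↔ Q) ∧ (Q ∧ Q))) = 1/3 ∧ 1/3 = 1/3
P ∧ R = 2/3 ∧ 1/3 = 1/3
~(P ∧ R) = ~1/3 = 2/3
~(P ∧ R) ∧ R = 2/3 ∧ 1/3 = 1/3
P ↔ R = 2/3 ↔ 1/3 = 2/3
(P ↔ R) ∧ Q = 2/3 ∧ 2/3 = 2/3
~((P ↔ R) ∧ Q) = ~2/3 = 1/3
(~(P ∧ R) ∧ R) → ~((P ↔ R) ∧ Q) = 1/3 → 1/3 = 1
~R = ~1/3 = 2/3
P ∧ R = 2/3 ∧ 1/3 = 1/3
(P ∧ R) ↔ R = 1/3 ↔ 1/3 = 1
~R ↔ ((P ∧ R) ↔ R) = 2/3 ↔ 1 = 2/3
((~(P ∧ R) ∧ R) → ~((P ↔ R) ∧ Q)) → (~R ↔ ((P ∧ R) ↔ R)) = 1 → 2/3 = 2/3
(((~P ∧ (~Q → P)) ∧ ~((P ↔ Q) ∧ R)) ∧ ~((P ↔ P) ↔ ((R ↔ Q) ∧ (Q ∧ Q)))) ↔ (((~(P ∧ R) ∧ R) → ~((P ↔ R) ∧ Q)) → (~R ↔ ((P ∧ R) ↔ R))) = 1/3 ↔ 2/3 = 2/3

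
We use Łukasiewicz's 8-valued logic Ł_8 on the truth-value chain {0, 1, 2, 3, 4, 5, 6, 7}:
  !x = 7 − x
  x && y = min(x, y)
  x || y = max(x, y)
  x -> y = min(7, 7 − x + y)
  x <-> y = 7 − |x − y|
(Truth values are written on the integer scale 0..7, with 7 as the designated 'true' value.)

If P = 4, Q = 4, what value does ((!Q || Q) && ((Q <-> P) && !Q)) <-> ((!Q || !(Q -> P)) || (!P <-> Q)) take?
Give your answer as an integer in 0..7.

!Q = !4 = 3
!Q || Q = 3 || 4 = 4
Q <-> P = 4 <-> 4 = 7
!Q = !4 = 3
(Q <-> P) && !Q = 7 && 3 = 3
(!Q || Q) && ((Q <-> P) && !Q) = 4 && 3 = 3
!Q = !4 = 3
Q -> P = 4 -> 4 = 7
!(Q -> P) = !7 = 0
!Q || !(Q -> P) = 3 || 0 = 3
!P = !4 = 3
!P <-> Q = 3 <-> 4 = 6
(!Q || !(Q -> P)) || (!P <-> Q) = 3 || 6 = 6
((!Q || Q) && ((Q <-> P) && !Q)) <-> ((!Q || !(Q -> P)) || (!P <-> Q)) = 3 <-> 6 = 4

4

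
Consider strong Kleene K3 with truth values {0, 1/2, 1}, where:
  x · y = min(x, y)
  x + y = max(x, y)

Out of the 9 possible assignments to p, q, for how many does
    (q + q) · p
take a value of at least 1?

p = 0, q = 0 ↦ 0  <
p = 0, q = 1/2 ↦ 0  <
p = 0, q = 1 ↦ 0  <
p = 1/2, q = 0 ↦ 0  <
p = 1/2, q = 1/2 ↦ 1/2  <
p = 1/2, q = 1 ↦ 1/2  <
p = 1, q = 0 ↦ 0  <
p = 1, q = 1/2 ↦ 1/2  <
p = 1, q = 1 ↦ 1  ≥
So 1 of the 9 assignments meets the threshold.

1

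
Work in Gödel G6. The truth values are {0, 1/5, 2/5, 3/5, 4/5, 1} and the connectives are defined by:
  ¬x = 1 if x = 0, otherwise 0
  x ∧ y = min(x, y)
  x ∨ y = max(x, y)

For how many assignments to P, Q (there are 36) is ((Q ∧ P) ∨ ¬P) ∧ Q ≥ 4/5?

6

value 1: 2 assignments (counts)
value 4/5: 4 assignments (counts)
value 3/5: 6 assignments
value 2/5: 8 assignments
value 1/5: 10 assignments
value 0: 6 assignments
So 6 of the 36 assignments meet the threshold.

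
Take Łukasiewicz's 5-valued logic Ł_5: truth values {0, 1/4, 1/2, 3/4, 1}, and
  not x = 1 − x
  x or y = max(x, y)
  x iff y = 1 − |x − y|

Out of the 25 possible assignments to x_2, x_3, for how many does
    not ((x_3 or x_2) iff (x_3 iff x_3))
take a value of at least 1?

1

value 1: 1 assignment (counts)
value 3/4: 3 assignments
value 1/2: 5 assignments
value 1/4: 7 assignments
value 0: 9 assignments
So 1 of the 25 assignments meets the threshold.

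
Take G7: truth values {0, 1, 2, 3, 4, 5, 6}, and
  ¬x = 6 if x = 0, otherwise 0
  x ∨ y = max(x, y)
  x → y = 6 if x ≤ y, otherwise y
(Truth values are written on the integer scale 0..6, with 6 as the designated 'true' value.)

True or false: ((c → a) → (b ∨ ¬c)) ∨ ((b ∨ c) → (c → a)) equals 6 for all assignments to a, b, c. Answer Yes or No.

No

Counterexample: take a = 1, b = 0, c = 2.
c → a = 2 → 1 = 1
¬c = ¬2 = 0
b ∨ ¬c = 0 ∨ 0 = 0
(c → a) → (b ∨ ¬c) = 1 → 0 = 0
b ∨ c = 0 ∨ 2 = 2
c → a = 2 → 1 = 1
(b ∨ c) → (c → a) = 2 → 1 = 1
((c → a) → (b ∨ ¬c)) ∨ ((b ∨ c) → (c → a)) = 0 ∨ 1 = 1
This gives 1 ≠ 6.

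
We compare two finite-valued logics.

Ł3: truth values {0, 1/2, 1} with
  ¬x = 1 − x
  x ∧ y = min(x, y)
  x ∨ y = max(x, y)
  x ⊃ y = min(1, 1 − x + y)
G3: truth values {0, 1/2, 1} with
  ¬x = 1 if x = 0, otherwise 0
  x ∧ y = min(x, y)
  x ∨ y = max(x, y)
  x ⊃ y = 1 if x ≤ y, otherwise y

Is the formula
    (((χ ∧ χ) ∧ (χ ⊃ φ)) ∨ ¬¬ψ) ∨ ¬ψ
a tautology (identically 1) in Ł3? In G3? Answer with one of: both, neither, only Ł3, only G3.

In Ł3: at φ = 0, ψ = 1/2, χ = 0 the value is 1/2 — not a tautology.
In G3: every assignment gives 1 — tautology.

only G3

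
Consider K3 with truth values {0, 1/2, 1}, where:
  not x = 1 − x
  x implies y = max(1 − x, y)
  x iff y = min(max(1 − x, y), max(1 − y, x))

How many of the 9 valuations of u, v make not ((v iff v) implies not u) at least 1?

u = 0, v = 0 ↦ 0  <
u = 0, v = 1/2 ↦ 0  <
u = 0, v = 1 ↦ 0  <
u = 1/2, v = 0 ↦ 1/2  <
u = 1/2, v = 1/2 ↦ 1/2  <
u = 1/2, v = 1 ↦ 1/2  <
u = 1, v = 0 ↦ 1  ≥
u = 1, v = 1/2 ↦ 1/2  <
u = 1, v = 1 ↦ 1  ≥
So 2 of the 9 assignments meet the threshold.

2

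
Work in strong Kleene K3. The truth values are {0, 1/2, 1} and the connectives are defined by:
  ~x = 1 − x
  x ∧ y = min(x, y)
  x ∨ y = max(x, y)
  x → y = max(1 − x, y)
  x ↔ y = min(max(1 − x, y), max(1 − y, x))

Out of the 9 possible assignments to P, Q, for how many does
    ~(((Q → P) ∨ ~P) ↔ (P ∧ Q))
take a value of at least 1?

P = 0, Q = 0 ↦ 1  ≥
P = 0, Q = 1/2 ↦ 1  ≥
P = 0, Q = 1 ↦ 1  ≥
P = 1/2, Q = 0 ↦ 1  ≥
P = 1/2, Q = 1/2 ↦ 1/2  <
P = 1/2, Q = 1 ↦ 1/2  <
P = 1, Q = 0 ↦ 1  ≥
P = 1, Q = 1/2 ↦ 1/2  <
P = 1, Q = 1 ↦ 0  <
So 5 of the 9 assignments meet the threshold.

5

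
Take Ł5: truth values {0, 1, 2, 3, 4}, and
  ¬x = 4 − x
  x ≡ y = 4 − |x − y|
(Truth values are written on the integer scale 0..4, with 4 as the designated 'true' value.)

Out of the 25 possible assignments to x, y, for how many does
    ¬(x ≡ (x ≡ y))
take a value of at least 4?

value 4: 2 assignments (counts)
value 3: 3 assignments
value 2: 6 assignments
value 1: 7 assignments
value 0: 7 assignments
So 2 of the 25 assignments meet the threshold.

2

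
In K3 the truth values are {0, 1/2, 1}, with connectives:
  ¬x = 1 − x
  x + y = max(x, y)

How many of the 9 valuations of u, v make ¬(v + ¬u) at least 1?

1

u = 0, v = 0 ↦ 0  <
u = 0, v = 1/2 ↦ 0  <
u = 0, v = 1 ↦ 0  <
u = 1/2, v = 0 ↦ 1/2  <
u = 1/2, v = 1/2 ↦ 1/2  <
u = 1/2, v = 1 ↦ 0  <
u = 1, v = 0 ↦ 1  ≥
u = 1, v = 1/2 ↦ 1/2  <
u = 1, v = 1 ↦ 0  <
So 1 of the 9 assignments meets the threshold.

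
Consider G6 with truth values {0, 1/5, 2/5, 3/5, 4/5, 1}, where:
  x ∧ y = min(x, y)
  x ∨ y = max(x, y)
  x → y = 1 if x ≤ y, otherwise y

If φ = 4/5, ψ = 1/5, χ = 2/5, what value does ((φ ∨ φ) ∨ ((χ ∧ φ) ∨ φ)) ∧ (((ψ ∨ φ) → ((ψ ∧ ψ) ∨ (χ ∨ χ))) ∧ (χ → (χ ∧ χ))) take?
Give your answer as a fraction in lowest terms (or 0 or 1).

2/5

φ ∨ φ = 4/5 ∨ 4/5 = 4/5
χ ∧ φ = 2/5 ∧ 4/5 = 2/5
(χ ∧ φ) ∨ φ = 2/5 ∨ 4/5 = 4/5
(φ ∨ φ) ∨ ((χ ∧ φ) ∨ φ) = 4/5 ∨ 4/5 = 4/5
ψ ∨ φ = 1/5 ∨ 4/5 = 4/5
ψ ∧ ψ = 1/5 ∧ 1/5 = 1/5
χ ∨ χ = 2/5 ∨ 2/5 = 2/5
(ψ ∧ ψ) ∨ (χ ∨ χ) = 1/5 ∨ 2/5 = 2/5
(ψ ∨ φ) → ((ψ ∧ ψ) ∨ (χ ∨ χ)) = 4/5 → 2/5 = 2/5
χ ∧ χ = 2/5 ∧ 2/5 = 2/5
χ → (χ ∧ χ) = 2/5 → 2/5 = 1
((ψ ∨ φ) → ((ψ ∧ ψ) ∨ (χ ∨ χ))) ∧ (χ → (χ ∧ χ)) = 2/5 ∧ 1 = 2/5
((φ ∨ φ) ∨ ((χ ∧ φ) ∨ φ)) ∧ (((ψ ∨ φ) → ((ψ ∧ ψ) ∨ (χ ∨ χ))) ∧ (χ → (χ ∧ χ))) = 4/5 ∧ 2/5 = 2/5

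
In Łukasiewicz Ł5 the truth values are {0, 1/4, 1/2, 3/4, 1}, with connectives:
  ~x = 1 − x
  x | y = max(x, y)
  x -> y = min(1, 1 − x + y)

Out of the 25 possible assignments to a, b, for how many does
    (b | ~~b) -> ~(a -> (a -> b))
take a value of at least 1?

value 1: 8 assignments (counts)
value 3/4: 3 assignments
value 1/2: 5 assignments
value 1/4: 4 assignments
value 0: 5 assignments
So 8 of the 25 assignments meet the threshold.

8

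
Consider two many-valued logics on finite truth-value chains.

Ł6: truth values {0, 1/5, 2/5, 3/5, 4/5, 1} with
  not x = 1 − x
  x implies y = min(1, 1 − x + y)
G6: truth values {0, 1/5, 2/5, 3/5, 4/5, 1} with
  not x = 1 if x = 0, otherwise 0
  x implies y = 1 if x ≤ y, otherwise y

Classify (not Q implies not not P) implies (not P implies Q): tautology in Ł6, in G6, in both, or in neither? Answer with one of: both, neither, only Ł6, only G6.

only Ł6

In Ł6: every assignment gives 1 — tautology.
In G6: at P = 0, Q = 1/5 the value is 1/5 — not a tautology.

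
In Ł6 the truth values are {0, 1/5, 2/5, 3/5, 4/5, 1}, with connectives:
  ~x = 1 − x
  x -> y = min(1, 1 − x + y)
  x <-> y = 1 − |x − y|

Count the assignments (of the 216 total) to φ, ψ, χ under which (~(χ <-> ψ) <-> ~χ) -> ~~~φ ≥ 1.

value 1: 100 assignments (counts)
value 4/5: 34 assignments
value 3/5: 31 assignments
value 2/5: 25 assignments
value 1/5: 18 assignments
value 0: 8 assignments
So 100 of the 216 assignments meet the threshold.

100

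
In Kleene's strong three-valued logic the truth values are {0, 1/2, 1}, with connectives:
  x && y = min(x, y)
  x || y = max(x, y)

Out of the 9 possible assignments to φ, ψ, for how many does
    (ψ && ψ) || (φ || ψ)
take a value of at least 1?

5

φ = 0, ψ = 0 ↦ 0  <
φ = 0, ψ = 1/2 ↦ 1/2  <
φ = 0, ψ = 1 ↦ 1  ≥
φ = 1/2, ψ = 0 ↦ 1/2  <
φ = 1/2, ψ = 1/2 ↦ 1/2  <
φ = 1/2, ψ = 1 ↦ 1  ≥
φ = 1, ψ = 0 ↦ 1  ≥
φ = 1, ψ = 1/2 ↦ 1  ≥
φ = 1, ψ = 1 ↦ 1  ≥
So 5 of the 9 assignments meet the threshold.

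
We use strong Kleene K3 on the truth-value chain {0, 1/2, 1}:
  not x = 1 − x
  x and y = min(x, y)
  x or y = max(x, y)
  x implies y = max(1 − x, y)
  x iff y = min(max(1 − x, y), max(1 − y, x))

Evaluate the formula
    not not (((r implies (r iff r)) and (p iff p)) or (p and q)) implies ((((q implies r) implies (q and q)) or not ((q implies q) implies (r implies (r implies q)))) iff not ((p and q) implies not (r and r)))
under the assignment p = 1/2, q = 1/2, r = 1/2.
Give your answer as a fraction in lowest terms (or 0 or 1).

1/2

r iff r = 1/2 iff 1/2 = 1/2
r implies (r iff r) = 1/2 implies 1/2 = 1/2
p iff p = 1/2 iff 1/2 = 1/2
(r implies (r iff r)) and (p iff p) = 1/2 and 1/2 = 1/2
p and q = 1/2 and 1/2 = 1/2
((r implies (r iff r)) and (p iff p)) or (p and q) = 1/2 or 1/2 = 1/2
not (((r implies (r iff r)) and (p iff p)) or (p and q)) = not 1/2 = 1/2
not not (((r implies (r iff r)) and (p iff p)) or (p and q)) = not 1/2 = 1/2
q implies r = 1/2 implies 1/2 = 1/2
q and q = 1/2 and 1/2 = 1/2
(q implies r) implies (q and q) = 1/2 implies 1/2 = 1/2
q implies q = 1/2 implies 1/2 = 1/2
r implies q = 1/2 implies 1/2 = 1/2
r implies (r implies q) = 1/2 implies 1/2 = 1/2
(q implies q) implies (r implies (r implies q)) = 1/2 implies 1/2 = 1/2
not ((q implies q) implies (r implies (r implies q))) = not 1/2 = 1/2
((q implies r) implies (q and q)) or not ((q implies q) implies (r implies (r implies q))) = 1/2 or 1/2 = 1/2
p and q = 1/2 and 1/2 = 1/2
r and r = 1/2 and 1/2 = 1/2
not (r and r) = not 1/2 = 1/2
(p and q) implies not (r and r) = 1/2 implies 1/2 = 1/2
not ((p and q) implies not (r and r)) = not 1/2 = 1/2
(((q implies r) implies (q and q)) or not ((q implies q) implies (r implies (r implies q)))) iff not ((p and q) implies not (r and r)) = 1/2 iff 1/2 = 1/2
not not (((r implies (r iff r)) and (p iff p)) or (p and q)) implies ((((q implies r) implies (q and q)) or not ((q implies q) implies (r implies (r implies q)))) iff not ((p and q) implies not (r and r))) = 1/2 implies 1/2 = 1/2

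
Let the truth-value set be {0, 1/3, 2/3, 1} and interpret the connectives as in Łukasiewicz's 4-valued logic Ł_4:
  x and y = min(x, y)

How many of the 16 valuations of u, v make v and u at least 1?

u = 0, v = 0 ↦ 0  <
u = 0, v = 1/3 ↦ 0  <
u = 0, v = 2/3 ↦ 0  <
u = 0, v = 1 ↦ 0  <
u = 1/3, v = 0 ↦ 0  <
u = 1/3, v = 1/3 ↦ 1/3  <
u = 1/3, v = 2/3 ↦ 1/3  <
u = 1/3, v = 1 ↦ 1/3  <
u = 2/3, v = 0 ↦ 0  <
u = 2/3, v = 1/3 ↦ 1/3  <
u = 2/3, v = 2/3 ↦ 2/3  <
u = 2/3, v = 1 ↦ 2/3  <
u = 1, v = 0 ↦ 0  <
u = 1, v = 1/3 ↦ 1/3  <
u = 1, v = 2/3 ↦ 2/3  <
u = 1, v = 1 ↦ 1  ≥
So 1 of the 16 assignments meets the threshold.

1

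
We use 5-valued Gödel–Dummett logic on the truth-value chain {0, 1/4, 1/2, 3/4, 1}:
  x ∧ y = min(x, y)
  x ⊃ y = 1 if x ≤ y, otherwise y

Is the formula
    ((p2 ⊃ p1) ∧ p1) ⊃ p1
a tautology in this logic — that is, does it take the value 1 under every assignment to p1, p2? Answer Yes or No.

Yes

At p1 = 1, p2 = 1/4, for instance:
p2 ⊃ p1 = 1/4 ⊃ 1 = 1
(p2 ⊃ p1) ∧ p1 = 1 ∧ 1 = 1
((p2 ⊃ p1) ∧ p1) ⊃ p1 = 1 ⊃ 1 = 1
and checking the remaining 24 assignments likewise gives ≥ 1 in every case.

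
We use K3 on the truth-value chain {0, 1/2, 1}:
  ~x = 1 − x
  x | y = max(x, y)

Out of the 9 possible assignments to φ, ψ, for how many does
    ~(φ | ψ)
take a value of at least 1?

1

φ = 0, ψ = 0 ↦ 1  ≥
φ = 0, ψ = 1/2 ↦ 1/2  <
φ = 0, ψ = 1 ↦ 0  <
φ = 1/2, ψ = 0 ↦ 1/2  <
φ = 1/2, ψ = 1/2 ↦ 1/2  <
φ = 1/2, ψ = 1 ↦ 0  <
φ = 1, ψ = 0 ↦ 0  <
φ = 1, ψ = 1/2 ↦ 0  <
φ = 1, ψ = 1 ↦ 0  <
So 1 of the 9 assignments meets the threshold.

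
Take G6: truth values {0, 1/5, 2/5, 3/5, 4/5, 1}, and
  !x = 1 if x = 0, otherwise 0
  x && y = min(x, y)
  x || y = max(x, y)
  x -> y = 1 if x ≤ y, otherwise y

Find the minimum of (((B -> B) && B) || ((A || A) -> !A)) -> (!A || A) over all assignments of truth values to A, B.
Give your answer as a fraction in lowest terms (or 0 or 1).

1/5

Take A = 1/5, B = 2/5:
B -> B = 2/5 -> 2/5 = 1
(B -> B) && B = 1 && 2/5 = 2/5
A || A = 1/5 || 1/5 = 1/5
!A = !1/5 = 0
(A || A) -> !A = 1/5 -> 0 = 0
((B -> B) && B) || ((A || A) -> !A) = 2/5 || 0 = 2/5
!A = !1/5 = 0
!A || A = 0 || 1/5 = 1/5
(((B -> B) && B) || ((A || A) -> !A)) -> (!A || A) = 2/5 -> 1/5 = 1/5
No assignment yields a value below 1/5, so this is the minimum.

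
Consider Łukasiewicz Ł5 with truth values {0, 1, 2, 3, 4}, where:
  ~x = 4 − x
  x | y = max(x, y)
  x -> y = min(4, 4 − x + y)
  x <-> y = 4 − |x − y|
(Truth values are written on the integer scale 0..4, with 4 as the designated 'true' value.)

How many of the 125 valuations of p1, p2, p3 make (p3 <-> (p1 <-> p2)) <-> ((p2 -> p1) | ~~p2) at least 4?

value 4: 31 assignments (counts)
value 3: 44 assignments
value 2: 28 assignments
value 1: 15 assignments
value 0: 7 assignments
So 31 of the 125 assignments meet the threshold.

31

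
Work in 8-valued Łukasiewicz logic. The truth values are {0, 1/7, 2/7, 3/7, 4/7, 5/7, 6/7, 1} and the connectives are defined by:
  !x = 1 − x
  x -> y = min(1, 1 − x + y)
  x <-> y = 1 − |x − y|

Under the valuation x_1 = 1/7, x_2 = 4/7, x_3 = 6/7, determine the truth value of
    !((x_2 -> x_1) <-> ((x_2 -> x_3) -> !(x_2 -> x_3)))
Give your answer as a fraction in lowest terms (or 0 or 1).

x_2 -> x_1 = 4/7 -> 1/7 = 4/7
x_2 -> x_3 = 4/7 -> 6/7 = 1
x_2 -> x_3 = 4/7 -> 6/7 = 1
!(x_2 -> x_3) = !1 = 0
(x_2 -> x_3) -> !(x_2 -> x_3) = 1 -> 0 = 0
(x_2 -> x_1) <-> ((x_2 -> x_3) -> !(x_2 -> x_3)) = 4/7 <-> 0 = 3/7
!((x_2 -> x_1) <-> ((x_2 -> x_3) -> !(x_2 -> x_3))) = !3/7 = 4/7

4/7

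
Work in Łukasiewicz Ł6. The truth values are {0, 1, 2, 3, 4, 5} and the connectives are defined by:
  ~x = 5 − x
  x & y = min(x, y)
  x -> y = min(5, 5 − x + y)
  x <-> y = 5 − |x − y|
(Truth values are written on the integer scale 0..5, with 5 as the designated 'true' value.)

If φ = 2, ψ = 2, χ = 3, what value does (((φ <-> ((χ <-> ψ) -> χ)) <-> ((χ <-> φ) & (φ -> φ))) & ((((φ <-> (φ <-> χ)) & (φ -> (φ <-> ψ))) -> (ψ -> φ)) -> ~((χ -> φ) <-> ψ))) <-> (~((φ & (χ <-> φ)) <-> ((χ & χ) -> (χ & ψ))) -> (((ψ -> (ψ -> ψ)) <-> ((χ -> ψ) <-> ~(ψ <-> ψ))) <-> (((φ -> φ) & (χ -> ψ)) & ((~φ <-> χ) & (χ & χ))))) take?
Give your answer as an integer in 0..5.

χ <-> ψ = 3 <-> 2 = 4
(χ <-> ψ) -> χ = 4 -> 3 = 4
φ <-> ((χ <-> ψ) -> χ) = 2 <-> 4 = 3
χ <-> φ = 3 <-> 2 = 4
φ -> φ = 2 -> 2 = 5
(χ <-> φ) & (φ -> φ) = 4 & 5 = 4
(φ <-> ((χ <-> ψ) -> χ)) <-> ((χ <-> φ) & (φ -> φ)) = 3 <-> 4 = 4
φ <-> χ = 2 <-> 3 = 4
φ <-> (φ <-> χ) = 2 <-> 4 = 3
φ <-> ψ = 2 <-> 2 = 5
φ -> (φ <-> ψ) = 2 -> 5 = 5
(φ <-> (φ <-> χ)) & (φ -> (φ <-> ψ)) = 3 & 5 = 3
ψ -> φ = 2 -> 2 = 5
((φ <-> (φ <-> χ)) & (φ -> (φ <-> ψ))) -> (ψ -> φ) = 3 -> 5 = 5
χ -> φ = 3 -> 2 = 4
(χ -> φ) <-> ψ = 4 <-> 2 = 3
~((χ -> φ) <-> ψ) = ~3 = 2
(((φ <-> (φ <-> χ)) & (φ -> (φ <-> ψ))) -> (ψ -> φ)) -> ~((χ -> φ) <-> ψ) = 5 -> 2 = 2
((φ <-> ((χ <-> ψ) -> χ)) <-> ((χ <-> φ) & (φ -> φ))) & ((((φ <-> (φ <-> χ)) & (φ -> (φ <-> ψ))) -> (ψ -> φ)) -> ~((χ -> φ) <-> ψ)) = 4 & 2 = 2
χ <-> φ = 3 <-> 2 = 4
φ & (χ <-> φ) = 2 & 4 = 2
χ & χ = 3 & 3 = 3
χ & ψ = 3 & 2 = 2
(χ & χ) -> (χ & ψ) = 3 -> 2 = 4
(φ & (χ <-> φ)) <-> ((χ & χ) -> (χ & ψ)) = 2 <-> 4 = 3
~((φ & (χ <-> φ)) <-> ((χ & χ) -> (χ & ψ))) = ~3 = 2
ψ -> ψ = 2 -> 2 = 5
ψ -> (ψ -> ψ) = 2 -> 5 = 5
χ -> ψ = 3 -> 2 = 4
ψ <-> ψ = 2 <-> 2 = 5
~(ψ <-> ψ) = ~5 = 0
(χ -> ψ) <-> ~(ψ <-> ψ) = 4 <-> 0 = 1
(ψ -> (ψ -> ψ)) <-> ((χ -> ψ) <-> ~(ψ <-> ψ)) = 5 <-> 1 = 1
φ -> φ = 2 -> 2 = 5
χ -> ψ = 3 -> 2 = 4
(φ -> φ) & (χ -> ψ) = 5 & 4 = 4
~φ = ~2 = 3
~φ <-> χ = 3 <-> 3 = 5
χ & χ = 3 & 3 = 3
(~φ <-> χ) & (χ & χ) = 5 & 3 = 3
((φ -> φ) & (χ -> ψ)) & ((~φ <-> χ) & (χ & χ)) = 4 & 3 = 3
((ψ -> (ψ -> ψ)) <-> ((χ -> ψ) <-> ~(ψ <-> ψ))) <-> (((φ -> φ) & (χ -> ψ)) & ((~φ <-> χ) & (χ & χ))) = 1 <-> 3 = 3
~((φ & (χ <-> φ)) <-> ((χ & χ) -> (χ & ψ))) -> (((ψ -> (ψ -> ψ)) <-> ((χ -> ψ) <-> ~(ψ <-> ψ))) <-> (((φ -> φ) & (χ -> ψ)) & ((~φ <-> χ) & (χ & χ)))) = 2 -> 3 = 5
(((φ <-> ((χ <-> ψ) -> χ)) <-> ((χ <-> φ) & (φ -> φ))) & ((((φ <-> (φ <-> χ)) & (φ -> (φ <-> ψ))) -> (ψ -> φ)) -> ~((χ -> φ) <-> ψ))) <-> (~((φ & (χ <-> φ)) <-> ((χ & χ) -> (χ & ψ))) -> (((ψ -> (ψ -> ψ)) <-> ((χ -> ψ) <-> ~(ψ <-> ψ))) <-> (((φ -> φ) & (χ -> ψ)) & ((~φ <-> χ) & (χ & χ))))) = 2 <-> 5 = 2

2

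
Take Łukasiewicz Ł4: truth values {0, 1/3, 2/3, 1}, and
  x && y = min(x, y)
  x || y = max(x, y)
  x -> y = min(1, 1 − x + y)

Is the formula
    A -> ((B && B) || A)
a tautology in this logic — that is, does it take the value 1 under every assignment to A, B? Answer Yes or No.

Yes

A = 0, B = 0 ↦ 1
A = 0, B = 1/3 ↦ 1
A = 0, B = 2/3 ↦ 1
A = 0, B = 1 ↦ 1
A = 1/3, B = 0 ↦ 1
A = 1/3, B = 1/3 ↦ 1
A = 1/3, B = 2/3 ↦ 1
A = 1/3, B = 1 ↦ 1
A = 2/3, B = 0 ↦ 1
A = 2/3, B = 1/3 ↦ 1
A = 2/3, B = 2/3 ↦ 1
A = 2/3, B = 1 ↦ 1
A = 1, B = 0 ↦ 1
A = 1, B = 1/3 ↦ 1
A = 1, B = 2/3 ↦ 1
A = 1, B = 1 ↦ 1
Every assignment gives a value ≥ 1.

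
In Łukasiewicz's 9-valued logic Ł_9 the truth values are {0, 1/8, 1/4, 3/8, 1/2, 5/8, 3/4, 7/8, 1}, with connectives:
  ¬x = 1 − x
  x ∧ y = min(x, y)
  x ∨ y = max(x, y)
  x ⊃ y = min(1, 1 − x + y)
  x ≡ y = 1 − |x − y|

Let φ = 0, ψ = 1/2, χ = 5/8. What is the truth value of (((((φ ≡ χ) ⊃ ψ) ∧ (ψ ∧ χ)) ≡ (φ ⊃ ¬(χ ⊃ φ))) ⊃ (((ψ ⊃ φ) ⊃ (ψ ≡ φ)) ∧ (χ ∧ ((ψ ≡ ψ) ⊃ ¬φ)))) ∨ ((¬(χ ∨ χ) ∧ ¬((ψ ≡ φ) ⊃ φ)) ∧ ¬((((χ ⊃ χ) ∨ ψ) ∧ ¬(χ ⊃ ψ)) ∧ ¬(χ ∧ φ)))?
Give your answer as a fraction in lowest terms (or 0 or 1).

1

φ ≡ χ = 0 ≡ 5/8 = 3/8
(φ ≡ χ) ⊃ ψ = 3/8 ⊃ 1/2 = 1
ψ ∧ χ = 1/2 ∧ 5/8 = 1/2
((φ ≡ χ) ⊃ ψ) ∧ (ψ ∧ χ) = 1 ∧ 1/2 = 1/2
χ ⊃ φ = 5/8 ⊃ 0 = 3/8
¬(χ ⊃ φ) = ¬3/8 = 5/8
φ ⊃ ¬(χ ⊃ φ) = 0 ⊃ 5/8 = 1
(((φ ≡ χ) ⊃ ψ) ∧ (ψ ∧ χ)) ≡ (φ ⊃ ¬(χ ⊃ φ)) = 1/2 ≡ 1 = 1/2
ψ ⊃ φ = 1/2 ⊃ 0 = 1/2
ψ ≡ φ = 1/2 ≡ 0 = 1/2
(ψ ⊃ φ) ⊃ (ψ ≡ φ) = 1/2 ⊃ 1/2 = 1
ψ ≡ ψ = 1/2 ≡ 1/2 = 1
¬φ = ¬0 = 1
(ψ ≡ ψ) ⊃ ¬φ = 1 ⊃ 1 = 1
χ ∧ ((ψ ≡ ψ) ⊃ ¬φ) = 5/8 ∧ 1 = 5/8
((ψ ⊃ φ) ⊃ (ψ ≡ φ)) ∧ (χ ∧ ((ψ ≡ ψ) ⊃ ¬φ)) = 1 ∧ 5/8 = 5/8
((((φ ≡ χ) ⊃ ψ) ∧ (ψ ∧ χ)) ≡ (φ ⊃ ¬(χ ⊃ φ))) ⊃ (((ψ ⊃ φ) ⊃ (ψ ≡ φ)) ∧ (χ ∧ ((ψ ≡ ψ) ⊃ ¬φ))) = 1/2 ⊃ 5/8 = 1
χ ∨ χ = 5/8 ∨ 5/8 = 5/8
¬(χ ∨ χ) = ¬5/8 = 3/8
ψ ≡ φ = 1/2 ≡ 0 = 1/2
(ψ ≡ φ) ⊃ φ = 1/2 ⊃ 0 = 1/2
¬((ψ ≡ φ) ⊃ φ) = ¬1/2 = 1/2
¬(χ ∨ χ) ∧ ¬((ψ ≡ φ) ⊃ φ) = 3/8 ∧ 1/2 = 3/8
χ ⊃ χ = 5/8 ⊃ 5/8 = 1
(χ ⊃ χ) ∨ ψ = 1 ∨ 1/2 = 1
χ ⊃ ψ = 5/8 ⊃ 1/2 = 7/8
¬(χ ⊃ ψ) = ¬7/8 = 1/8
((χ ⊃ χ) ∨ ψ) ∧ ¬(χ ⊃ ψ) = 1 ∧ 1/8 = 1/8
χ ∧ φ = 5/8 ∧ 0 = 0
¬(χ ∧ φ) = ¬0 = 1
(((χ ⊃ χ) ∨ ψ) ∧ ¬(χ ⊃ ψ)) ∧ ¬(χ ∧ φ) = 1/8 ∧ 1 = 1/8
¬((((χ ⊃ χ) ∨ ψ) ∧ ¬(χ ⊃ ψ)) ∧ ¬(χ ∧ φ)) = ¬1/8 = 7/8
(¬(χ ∨ χ) ∧ ¬((ψ ≡ φ) ⊃ φ)) ∧ ¬((((χ ⊃ χ) ∨ ψ) ∧ ¬(χ ⊃ ψ)) ∧ ¬(χ ∧ φ)) = 3/8 ∧ 7/8 = 3/8
(((((φ ≡ χ) ⊃ ψ) ∧ (ψ ∧ χ)) ≡ (φ ⊃ ¬(χ ⊃ φ))) ⊃ (((ψ ⊃ φ) ⊃ (ψ ≡ φ)) ∧ (χ ∧ ((ψ ≡ ψ) ⊃ ¬φ)))) ∨ ((¬(χ ∨ χ) ∧ ¬((ψ ≡ φ) ⊃ φ)) ∧ ¬((((χ ⊃ χ) ∨ ψ) ∧ ¬(χ ⊃ ψ)) ∧ ¬(χ ∧ φ))) = 1 ∨ 3/8 = 1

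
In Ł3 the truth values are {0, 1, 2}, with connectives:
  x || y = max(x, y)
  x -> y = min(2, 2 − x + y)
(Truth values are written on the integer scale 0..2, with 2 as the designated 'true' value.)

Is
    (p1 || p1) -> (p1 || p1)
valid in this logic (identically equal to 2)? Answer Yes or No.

Yes

p1 = 0 ↦ 2
p1 = 1 ↦ 2
p1 = 2 ↦ 2
Every assignment gives a value ≥ 2.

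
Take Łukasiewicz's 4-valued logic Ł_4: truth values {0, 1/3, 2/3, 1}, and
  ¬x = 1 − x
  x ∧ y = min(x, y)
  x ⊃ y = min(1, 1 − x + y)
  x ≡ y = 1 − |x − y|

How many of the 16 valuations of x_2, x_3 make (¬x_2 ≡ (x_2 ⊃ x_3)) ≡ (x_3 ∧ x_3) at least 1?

2

x_2 = 0, x_3 = 0 ↦ 0  <
x_2 = 0, x_3 = 1/3 ↦ 1/3  <
x_2 = 0, x_3 = 2/3 ↦ 2/3  <
x_2 = 0, x_3 = 1 ↦ 1  ≥
x_2 = 1/3, x_3 = 0 ↦ 0  <
x_2 = 1/3, x_3 = 1/3 ↦ 2/3  <
x_2 = 1/3, x_3 = 2/3 ↦ 1  ≥
x_2 = 1/3, x_3 = 1 ↦ 2/3  <
x_2 = 2/3, x_3 = 0 ↦ 0  <
x_2 = 2/3, x_3 = 1/3 ↦ 2/3  <
x_2 = 2/3, x_3 = 2/3 ↦ 2/3  <
x_2 = 2/3, x_3 = 1 ↦ 1/3  <
x_2 = 1, x_3 = 0 ↦ 0  <
x_2 = 1, x_3 = 1/3 ↦ 2/3  <
x_2 = 1, x_3 = 2/3 ↦ 2/3  <
x_2 = 1, x_3 = 1 ↦ 0  <
So 2 of the 16 assignments meet the threshold.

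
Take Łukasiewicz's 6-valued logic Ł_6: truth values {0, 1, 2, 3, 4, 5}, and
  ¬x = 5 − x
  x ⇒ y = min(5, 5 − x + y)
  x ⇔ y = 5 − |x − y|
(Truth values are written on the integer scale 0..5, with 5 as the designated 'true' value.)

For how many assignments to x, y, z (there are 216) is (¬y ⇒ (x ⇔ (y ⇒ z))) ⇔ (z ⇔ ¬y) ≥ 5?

value 5: 38 assignments (counts)
value 4: 66 assignments
value 3: 51 assignments
value 2: 34 assignments
value 1: 19 assignments
value 0: 8 assignments
So 38 of the 216 assignments meet the threshold.

38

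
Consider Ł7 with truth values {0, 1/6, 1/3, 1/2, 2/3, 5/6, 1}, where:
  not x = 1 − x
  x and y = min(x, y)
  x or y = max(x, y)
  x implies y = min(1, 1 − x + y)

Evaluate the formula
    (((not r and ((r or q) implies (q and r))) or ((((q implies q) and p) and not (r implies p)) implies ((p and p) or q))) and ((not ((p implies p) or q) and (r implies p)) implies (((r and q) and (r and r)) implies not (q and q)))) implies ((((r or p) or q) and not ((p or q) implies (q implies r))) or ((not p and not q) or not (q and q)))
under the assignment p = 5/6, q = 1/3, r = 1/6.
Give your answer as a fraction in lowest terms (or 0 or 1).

2/3

not r = not 1/6 = 5/6
r or q = 1/6 or 1/3 = 1/3
q and r = 1/3 and 1/6 = 1/6
(r or q) implies (q and r) = 1/3 implies 1/6 = 5/6
not r and ((r or q) implies (q and r)) = 5/6 and 5/6 = 5/6
q implies q = 1/3 implies 1/3 = 1
(q implies q) and p = 1 and 5/6 = 5/6
r implies p = 1/6 implies 5/6 = 1
not (r implies p) = not 1 = 0
((q implies q) and p) and not (r implies p) = 5/6 and 0 = 0
p and p = 5/6 and 5/6 = 5/6
(p and p) or q = 5/6 or 1/3 = 5/6
(((q implies q) and p) and not (r implies p)) implies ((p and p) or q) = 0 implies 5/6 = 1
(not r and ((r or q) implies (q and r))) or ((((q implies q) and p) and not (r implies p)) implies ((p and p) or q)) = 5/6 or 1 = 1
p implies p = 5/6 implies 5/6 = 1
(p implies p) or q = 1 or 1/3 = 1
not ((p implies p) or q) = not 1 = 0
r implies p = 1/6 implies 5/6 = 1
not ((p implies p) or q) and (r implies p) = 0 and 1 = 0
r and q = 1/6 and 1/3 = 1/6
r and r = 1/6 and 1/6 = 1/6
(r and q) and (r and r) = 1/6 and 1/6 = 1/6
q and q = 1/3 and 1/3 = 1/3
not (q and q) = not 1/3 = 2/3
((r and q) and (r and r)) implies not (q and q) = 1/6 implies 2/3 = 1
(not ((p implies p) or q) and (r implies p)) implies (((r and q) and (r and r)) implies not (q and q)) = 0 implies 1 = 1
((not r and ((r or q) implies (q and r))) or ((((q implies q) and p) and not (r implies p)) implies ((p and p) or q))) and ((not ((p implies p) or q) and (r implies p)) implies (((r and q) and (r and r)) implies not (q and q))) = 1 and 1 = 1
r or p = 1/6 or 5/6 = 5/6
(r or p) or q = 5/6 or 1/3 = 5/6
p or q = 5/6 or 1/3 = 5/6
q implies r = 1/3 implies 1/6 = 5/6
(p or q) implies (q implies r) = 5/6 implies 5/6 = 1
not ((p or q) implies (q implies r)) = not 1 = 0
((r or p) or q) and not ((p or q) implies (q implies r)) = 5/6 and 0 = 0
not p = not 5/6 = 1/6
not q = not 1/3 = 2/3
not p and not q = 1/6 and 2/3 = 1/6
q and q = 1/3 and 1/3 = 1/3
not (q and q) = not 1/3 = 2/3
(not p and not q) or not (q and q) = 1/6 or 2/3 = 2/3
(((r or p) or q) and not ((p or q) implies (q implies r))) or ((not p and not q) or not (q and q)) = 0 or 2/3 = 2/3
(((not r and ((r or q) implies (q and r))) or ((((q implies q) and p) and not (r implies p)) implies ((p and p) or q))) and ((not ((p implies p) or q) and (r implies p)) implies (((r and q) and (r and r)) implies not (q and q)))) implies ((((r or p) or q) and not ((p or q) implies (q implies r))) or ((not p and not q) or not (q and q))) = 1 implies 2/3 = 2/3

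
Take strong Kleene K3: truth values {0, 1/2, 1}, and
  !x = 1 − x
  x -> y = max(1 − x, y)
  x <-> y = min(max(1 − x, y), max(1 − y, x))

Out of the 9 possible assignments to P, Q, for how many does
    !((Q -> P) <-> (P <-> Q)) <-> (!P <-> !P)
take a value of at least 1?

1

P = 0, Q = 0 ↦ 0  <
P = 0, Q = 1/2 ↦ 1/2  <
P = 0, Q = 1 ↦ 0  <
P = 1/2, Q = 0 ↦ 1/2  <
P = 1/2, Q = 1/2 ↦ 1/2  <
P = 1/2, Q = 1 ↦ 1/2  <
P = 1, Q = 0 ↦ 1  ≥
P = 1, Q = 1/2 ↦ 1/2  <
P = 1, Q = 1 ↦ 0  <
So 1 of the 9 assignments meets the threshold.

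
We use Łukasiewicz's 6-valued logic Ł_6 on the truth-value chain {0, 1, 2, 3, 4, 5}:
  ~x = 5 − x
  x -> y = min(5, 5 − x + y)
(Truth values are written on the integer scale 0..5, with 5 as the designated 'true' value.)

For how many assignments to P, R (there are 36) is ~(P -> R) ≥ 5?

value 5: 1 assignment (counts)
value 4: 2 assignments
value 3: 3 assignments
value 2: 4 assignments
value 1: 5 assignments
value 0: 21 assignments
So 1 of the 36 assignments meets the threshold.

1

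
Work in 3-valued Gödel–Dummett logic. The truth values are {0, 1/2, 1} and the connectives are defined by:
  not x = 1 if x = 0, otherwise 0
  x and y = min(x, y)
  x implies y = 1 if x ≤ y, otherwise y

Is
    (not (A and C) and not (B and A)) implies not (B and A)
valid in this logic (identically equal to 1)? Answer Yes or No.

Yes

At A = 1, B = 1/2, C = 0, for instance:
A and C = 1 and 0 = 0
not (A and C) = not 0 = 1
B and A = 1/2 and 1 = 1/2
not (B and A) = not 1/2 = 0
not (A and C) and not (B and A) = 1 and 0 = 0
(not (A and C) and not (B and A)) implies not (B and A) = 0 implies 0 = 1
and checking the remaining 26 assignments likewise gives ≥ 1 in every case.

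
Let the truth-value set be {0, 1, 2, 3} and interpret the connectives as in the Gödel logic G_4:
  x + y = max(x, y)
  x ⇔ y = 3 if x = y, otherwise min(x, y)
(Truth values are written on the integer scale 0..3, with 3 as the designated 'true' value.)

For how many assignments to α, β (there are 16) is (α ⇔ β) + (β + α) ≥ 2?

14

α = 0, β = 0 ↦ 3  ≥
α = 0, β = 1 ↦ 1  <
α = 0, β = 2 ↦ 2  ≥
α = 0, β = 3 ↦ 3  ≥
α = 1, β = 0 ↦ 1  <
α = 1, β = 1 ↦ 3  ≥
α = 1, β = 2 ↦ 2  ≥
α = 1, β = 3 ↦ 3  ≥
α = 2, β = 0 ↦ 2  ≥
α = 2, β = 1 ↦ 2  ≥
α = 2, β = 2 ↦ 3  ≥
α = 2, β = 3 ↦ 3  ≥
α = 3, β = 0 ↦ 3  ≥
α = 3, β = 1 ↦ 3  ≥
α = 3, β = 2 ↦ 3  ≥
α = 3, β = 3 ↦ 3  ≥
So 14 of the 16 assignments meet the threshold.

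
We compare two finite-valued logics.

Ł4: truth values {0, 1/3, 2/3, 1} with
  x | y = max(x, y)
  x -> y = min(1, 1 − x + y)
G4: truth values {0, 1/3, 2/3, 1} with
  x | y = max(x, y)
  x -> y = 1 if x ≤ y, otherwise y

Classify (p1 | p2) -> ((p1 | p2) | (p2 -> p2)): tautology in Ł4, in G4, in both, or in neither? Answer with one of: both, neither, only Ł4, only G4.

both

In Ł4: every assignment gives 1 — tautology.
In G4: every assignment gives 1 — tautology.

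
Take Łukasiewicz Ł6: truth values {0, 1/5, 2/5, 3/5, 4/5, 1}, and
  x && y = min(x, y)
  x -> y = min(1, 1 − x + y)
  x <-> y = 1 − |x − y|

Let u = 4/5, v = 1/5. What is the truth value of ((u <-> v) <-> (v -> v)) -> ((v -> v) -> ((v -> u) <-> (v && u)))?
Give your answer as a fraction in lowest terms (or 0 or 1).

4/5

u <-> v = 4/5 <-> 1/5 = 2/5
v -> v = 1/5 -> 1/5 = 1
(u <-> v) <-> (v -> v) = 2/5 <-> 1 = 2/5
v -> v = 1/5 -> 1/5 = 1
v -> u = 1/5 -> 4/5 = 1
v && u = 1/5 && 4/5 = 1/5
(v -> u) <-> (v && u) = 1 <-> 1/5 = 1/5
(v -> v) -> ((v -> u) <-> (v && u)) = 1 -> 1/5 = 1/5
((u <-> v) <-> (v -> v)) -> ((v -> v) -> ((v -> u) <-> (v && u))) = 2/5 -> 1/5 = 4/5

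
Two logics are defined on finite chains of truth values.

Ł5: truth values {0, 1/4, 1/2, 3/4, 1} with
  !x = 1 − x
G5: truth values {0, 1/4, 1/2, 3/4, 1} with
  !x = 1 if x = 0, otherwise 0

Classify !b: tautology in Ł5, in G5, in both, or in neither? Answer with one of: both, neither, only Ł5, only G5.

neither

In Ł5: at b = 1/4 the value is 3/4 — not a tautology.
In G5: at b = 1/4 the value is 0 — not a tautology.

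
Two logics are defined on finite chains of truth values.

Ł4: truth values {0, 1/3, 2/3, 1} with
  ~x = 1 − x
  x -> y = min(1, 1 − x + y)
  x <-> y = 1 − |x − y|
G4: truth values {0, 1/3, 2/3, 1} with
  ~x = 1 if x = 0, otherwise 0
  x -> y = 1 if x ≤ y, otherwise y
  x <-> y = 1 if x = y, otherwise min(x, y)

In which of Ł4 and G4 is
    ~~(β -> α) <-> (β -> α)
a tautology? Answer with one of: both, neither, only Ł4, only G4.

only Ł4

In Ł4: every assignment gives 1 — tautology.
In G4: at α = 1/3, β = 2/3 the value is 1/3 — not a tautology.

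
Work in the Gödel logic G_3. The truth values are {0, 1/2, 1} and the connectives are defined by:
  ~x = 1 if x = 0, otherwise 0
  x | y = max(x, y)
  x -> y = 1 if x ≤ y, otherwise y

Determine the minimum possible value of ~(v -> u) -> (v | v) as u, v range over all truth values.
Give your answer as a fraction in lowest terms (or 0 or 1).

1/2

Take u = 0, v = 1/2:
v -> u = 1/2 -> 0 = 0
~(v -> u) = ~0 = 1
v | v = 1/2 | 1/2 = 1/2
~(v -> u) -> (v | v) = 1 -> 1/2 = 1/2
No assignment yields a value below 1/2, so this is the minimum.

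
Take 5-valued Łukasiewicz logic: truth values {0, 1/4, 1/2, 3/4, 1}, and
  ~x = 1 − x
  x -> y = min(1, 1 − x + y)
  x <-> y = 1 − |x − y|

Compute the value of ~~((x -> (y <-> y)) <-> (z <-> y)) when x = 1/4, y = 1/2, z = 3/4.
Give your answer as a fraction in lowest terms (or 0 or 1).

y <-> y = 1/2 <-> 1/2 = 1
x -> (y <-> y) = 1/4 -> 1 = 1
z <-> y = 3/4 <-> 1/2 = 3/4
(x -> (y <-> y)) <-> (z <-> y) = 1 <-> 3/4 = 3/4
~((x -> (y <-> y)) <-> (z <-> y)) = ~3/4 = 1/4
~~((x -> (y <-> y)) <-> (z <-> y)) = ~1/4 = 3/4

3/4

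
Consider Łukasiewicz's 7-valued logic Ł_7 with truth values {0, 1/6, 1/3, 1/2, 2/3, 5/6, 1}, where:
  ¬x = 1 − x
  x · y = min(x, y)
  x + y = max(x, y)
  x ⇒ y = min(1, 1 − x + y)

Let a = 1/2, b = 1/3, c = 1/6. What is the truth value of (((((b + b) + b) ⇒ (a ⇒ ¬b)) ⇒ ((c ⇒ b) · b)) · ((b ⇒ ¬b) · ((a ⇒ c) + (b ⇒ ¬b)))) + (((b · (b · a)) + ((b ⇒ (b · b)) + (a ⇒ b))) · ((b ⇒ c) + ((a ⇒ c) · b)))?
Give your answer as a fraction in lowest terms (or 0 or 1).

5/6

b + b = 1/3 + 1/3 = 1/3
(b + b) + b = 1/3 + 1/3 = 1/3
¬b = ¬1/3 = 2/3
a ⇒ ¬b = 1/2 ⇒ 2/3 = 1
((b + b) + b) ⇒ (a ⇒ ¬b) = 1/3 ⇒ 1 = 1
c ⇒ b = 1/6 ⇒ 1/3 = 1
(c ⇒ b) · b = 1 · 1/3 = 1/3
(((b + b) + b) ⇒ (a ⇒ ¬b)) ⇒ ((c ⇒ b) · b) = 1 ⇒ 1/3 = 1/3
¬b = ¬1/3 = 2/3
b ⇒ ¬b = 1/3 ⇒ 2/3 = 1
a ⇒ c = 1/2 ⇒ 1/6 = 2/3
¬b = ¬1/3 = 2/3
b ⇒ ¬b = 1/3 ⇒ 2/3 = 1
(a ⇒ c) + (b ⇒ ¬b) = 2/3 + 1 = 1
(b ⇒ ¬b) · ((a ⇒ c) + (b ⇒ ¬b)) = 1 · 1 = 1
((((b + b) + b) ⇒ (a ⇒ ¬b)) ⇒ ((c ⇒ b) · b)) · ((b ⇒ ¬b) · ((a ⇒ c) + (b ⇒ ¬b))) = 1/3 · 1 = 1/3
b · a = 1/3 · 1/2 = 1/3
b · (b · a) = 1/3 · 1/3 = 1/3
b · b = 1/3 · 1/3 = 1/3
b ⇒ (b · b) = 1/3 ⇒ 1/3 = 1
a ⇒ b = 1/2 ⇒ 1/3 = 5/6
(b ⇒ (b · b)) + (a ⇒ b) = 1 + 5/6 = 1
(b · (b · a)) + ((b ⇒ (b · b)) + (a ⇒ b)) = 1/3 + 1 = 1
b ⇒ c = 1/3 ⇒ 1/6 = 5/6
a ⇒ c = 1/2 ⇒ 1/6 = 2/3
(a ⇒ c) · b = 2/3 · 1/3 = 1/3
(b ⇒ c) + ((a ⇒ c) · b) = 5/6 + 1/3 = 5/6
((b · (b · a)) + ((b ⇒ (b · b)) + (a ⇒ b))) · ((b ⇒ c) + ((a ⇒ c) · b)) = 1 · 5/6 = 5/6
(((((b + b) + b) ⇒ (a ⇒ ¬b)) ⇒ ((c ⇒ b) · b)) · ((b ⇒ ¬b) · ((a ⇒ c) + (b ⇒ ¬b)))) + (((b · (b · a)) + ((b ⇒ (b · b)) + (a ⇒ b))) · ((b ⇒ c) + ((a ⇒ c) · b))) = 1/3 + 5/6 = 5/6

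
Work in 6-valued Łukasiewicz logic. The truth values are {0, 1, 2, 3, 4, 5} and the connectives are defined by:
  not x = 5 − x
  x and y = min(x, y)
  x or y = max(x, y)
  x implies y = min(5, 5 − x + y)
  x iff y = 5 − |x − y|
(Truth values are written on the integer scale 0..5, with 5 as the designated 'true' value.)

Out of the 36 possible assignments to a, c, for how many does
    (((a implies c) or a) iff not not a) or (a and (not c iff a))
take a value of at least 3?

20

value 5: 12 assignments (counts)
value 4: 4 assignments (counts)
value 3: 4 assignments (counts)
value 2: 5 assignments
value 1: 5 assignments
value 0: 6 assignments
So 20 of the 36 assignments meet the threshold.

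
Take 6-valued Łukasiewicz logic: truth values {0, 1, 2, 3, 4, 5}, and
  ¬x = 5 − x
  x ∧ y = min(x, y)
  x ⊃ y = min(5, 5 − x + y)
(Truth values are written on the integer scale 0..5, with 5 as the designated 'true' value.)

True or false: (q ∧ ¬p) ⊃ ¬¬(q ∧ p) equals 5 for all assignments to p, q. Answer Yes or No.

Counterexample: take p = 0, q = 1.
¬p = ¬0 = 5
q ∧ ¬p = 1 ∧ 5 = 1
q ∧ p = 1 ∧ 0 = 0
¬(q ∧ p) = ¬0 = 5
¬¬(q ∧ p) = ¬5 = 0
(q ∧ ¬p) ⊃ ¬¬(q ∧ p) = 1 ⊃ 0 = 4
This gives 4 ≠ 5.

No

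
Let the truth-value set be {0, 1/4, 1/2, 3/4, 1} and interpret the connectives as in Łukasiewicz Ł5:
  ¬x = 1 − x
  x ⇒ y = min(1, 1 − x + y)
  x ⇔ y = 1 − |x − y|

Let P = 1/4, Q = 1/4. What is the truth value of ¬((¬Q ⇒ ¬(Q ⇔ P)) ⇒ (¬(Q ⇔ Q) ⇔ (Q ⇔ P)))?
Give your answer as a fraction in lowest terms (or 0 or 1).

¬Q = ¬1/4 = 3/4
Q ⇔ P = 1/4 ⇔ 1/4 = 1
¬(Q ⇔ P) = ¬1 = 0
¬Q ⇒ ¬(Q ⇔ P) = 3/4 ⇒ 0 = 1/4
Q ⇔ Q = 1/4 ⇔ 1/4 = 1
¬(Q ⇔ Q) = ¬1 = 0
Q ⇔ P = 1/4 ⇔ 1/4 = 1
¬(Q ⇔ Q) ⇔ (Q ⇔ P) = 0 ⇔ 1 = 0
(¬Q ⇒ ¬(Q ⇔ P)) ⇒ (¬(Q ⇔ Q) ⇔ (Q ⇔ P)) = 1/4 ⇒ 0 = 3/4
¬((¬Q ⇒ ¬(Q ⇔ P)) ⇒ (¬(Q ⇔ Q) ⇔ (Q ⇔ P))) = ¬3/4 = 1/4

1/4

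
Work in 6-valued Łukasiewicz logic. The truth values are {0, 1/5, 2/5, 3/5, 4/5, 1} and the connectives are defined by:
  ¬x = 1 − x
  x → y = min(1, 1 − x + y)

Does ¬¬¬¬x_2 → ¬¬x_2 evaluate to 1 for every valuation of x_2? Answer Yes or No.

x_2 = 0 ↦ 1
x_2 = 1/5 ↦ 1
x_2 = 2/5 ↦ 1
x_2 = 3/5 ↦ 1
x_2 = 4/5 ↦ 1
x_2 = 1 ↦ 1
Every assignment gives a value ≥ 1.

Yes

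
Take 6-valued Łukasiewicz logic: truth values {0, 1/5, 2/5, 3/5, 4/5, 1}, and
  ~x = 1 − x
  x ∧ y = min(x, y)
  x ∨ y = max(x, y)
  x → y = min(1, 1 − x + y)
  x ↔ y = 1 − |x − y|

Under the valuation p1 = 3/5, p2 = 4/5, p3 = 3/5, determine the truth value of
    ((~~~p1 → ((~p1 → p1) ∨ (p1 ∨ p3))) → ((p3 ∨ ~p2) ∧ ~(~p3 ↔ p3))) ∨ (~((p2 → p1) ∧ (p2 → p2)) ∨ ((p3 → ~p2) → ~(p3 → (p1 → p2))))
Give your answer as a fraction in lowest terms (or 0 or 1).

2/5

~p1 = ~3/5 = 2/5
~~p1 = ~2/5 = 3/5
~~~p1 = ~3/5 = 2/5
~p1 = ~3/5 = 2/5
~p1 → p1 = 2/5 → 3/5 = 1
p1 ∨ p3 = 3/5 ∨ 3/5 = 3/5
(~p1 → p1) ∨ (p1 ∨ p3) = 1 ∨ 3/5 = 1
~~~p1 → ((~p1 → p1) ∨ (p1 ∨ p3)) = 2/5 → 1 = 1
~p2 = ~4/5 = 1/5
p3 ∨ ~p2 = 3/5 ∨ 1/5 = 3/5
~p3 = ~3/5 = 2/5
~p3 ↔ p3 = 2/5 ↔ 3/5 = 4/5
~(~p3 ↔ p3) = ~4/5 = 1/5
(p3 ∨ ~p2) ∧ ~(~p3 ↔ p3) = 3/5 ∧ 1/5 = 1/5
(~~~p1 → ((~p1 → p1) ∨ (p1 ∨ p3))) → ((p3 ∨ ~p2) ∧ ~(~p3 ↔ p3)) = 1 → 1/5 = 1/5
p2 → p1 = 4/5 → 3/5 = 4/5
p2 → p2 = 4/5 → 4/5 = 1
(p2 → p1) ∧ (p2 → p2) = 4/5 ∧ 1 = 4/5
~((p2 → p1) ∧ (p2 → p2)) = ~4/5 = 1/5
~p2 = ~4/5 = 1/5
p3 → ~p2 = 3/5 → 1/5 = 3/5
p1 → p2 = 3/5 → 4/5 = 1
p3 → (p1 → p2) = 3/5 → 1 = 1
~(p3 → (p1 → p2)) = ~1 = 0
(p3 → ~p2) → ~(p3 → (p1 → p2)) = 3/5 → 0 = 2/5
~((p2 → p1) ∧ (p2 → p2)) ∨ ((p3 → ~p2) → ~(p3 → (p1 → p2))) = 1/5 ∨ 2/5 = 2/5
((~~~p1 → ((~p1 → p1) ∨ (p1 ∨ p3))) → ((p3 ∨ ~p2) ∧ ~(~p3 ↔ p3))) ∨ (~((p2 → p1) ∧ (p2 → p2)) ∨ ((p3 → ~p2) → ~(p3 → (p1 → p2)))) = 1/5 ∨ 2/5 = 2/5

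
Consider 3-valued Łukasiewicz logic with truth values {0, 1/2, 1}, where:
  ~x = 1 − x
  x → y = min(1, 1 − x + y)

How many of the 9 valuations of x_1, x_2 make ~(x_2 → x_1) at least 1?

1

x_1 = 0, x_2 = 0 ↦ 0  <
x_1 = 0, x_2 = 1/2 ↦ 1/2  <
x_1 = 0, x_2 = 1 ↦ 1  ≥
x_1 = 1/2, x_2 = 0 ↦ 0  <
x_1 = 1/2, x_2 = 1/2 ↦ 0  <
x_1 = 1/2, x_2 = 1 ↦ 1/2  <
x_1 = 1, x_2 = 0 ↦ 0  <
x_1 = 1, x_2 = 1/2 ↦ 0  <
x_1 = 1, x_2 = 1 ↦ 0  <
So 1 of the 9 assignments meets the threshold.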